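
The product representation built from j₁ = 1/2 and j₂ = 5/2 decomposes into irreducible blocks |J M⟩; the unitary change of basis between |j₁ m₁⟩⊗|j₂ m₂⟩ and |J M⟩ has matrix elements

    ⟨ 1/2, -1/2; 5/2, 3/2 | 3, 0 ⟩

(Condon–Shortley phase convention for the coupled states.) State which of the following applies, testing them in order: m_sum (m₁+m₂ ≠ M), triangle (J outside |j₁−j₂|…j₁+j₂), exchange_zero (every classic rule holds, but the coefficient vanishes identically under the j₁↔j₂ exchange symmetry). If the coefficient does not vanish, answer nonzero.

m_sum

m-sum: m₁+m₂ = -1/2+3/2 = 1, M = 0  ✗ ⇒ coefficient is 0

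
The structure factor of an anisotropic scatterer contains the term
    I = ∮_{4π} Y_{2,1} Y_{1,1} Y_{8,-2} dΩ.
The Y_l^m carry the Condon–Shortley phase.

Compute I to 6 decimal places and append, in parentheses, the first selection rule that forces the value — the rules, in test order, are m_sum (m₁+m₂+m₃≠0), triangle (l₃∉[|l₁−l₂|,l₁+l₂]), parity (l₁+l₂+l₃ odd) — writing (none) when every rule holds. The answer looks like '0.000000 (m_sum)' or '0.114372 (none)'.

0.000000 (triangle)

|2−1|≤8≤2+1 violated ⇒ I = 0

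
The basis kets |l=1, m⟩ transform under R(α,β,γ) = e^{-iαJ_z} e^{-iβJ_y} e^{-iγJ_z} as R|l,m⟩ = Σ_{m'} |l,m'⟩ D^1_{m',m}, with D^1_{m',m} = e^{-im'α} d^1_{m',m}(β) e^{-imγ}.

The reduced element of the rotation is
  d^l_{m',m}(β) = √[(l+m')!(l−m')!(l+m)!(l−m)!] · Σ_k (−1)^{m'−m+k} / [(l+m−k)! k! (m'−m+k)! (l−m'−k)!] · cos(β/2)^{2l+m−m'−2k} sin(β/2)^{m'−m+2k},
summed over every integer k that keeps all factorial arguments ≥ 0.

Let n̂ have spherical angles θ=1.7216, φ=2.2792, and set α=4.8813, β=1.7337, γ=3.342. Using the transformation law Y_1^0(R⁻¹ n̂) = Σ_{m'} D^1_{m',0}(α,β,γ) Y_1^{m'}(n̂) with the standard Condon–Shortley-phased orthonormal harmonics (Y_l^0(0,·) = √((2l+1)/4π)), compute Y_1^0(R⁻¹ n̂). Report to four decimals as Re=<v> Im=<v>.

Need the full column D^1_{m',0} for m'=−1..1 at α=4.8813, β=1.7337, γ=3.3420.
cos(β/2)=0.647231, sin(β/2)=0.762294
d^1_{-1,0}: single k=1 term ⇒ +0.697745;  D = +0.117297-0.687815i
d^1_{0,0}: k∈[0..1] ⇒ +0.418908 -0.581092 = -0.162184;  D = -0.162184+0.000000i
d^1_{1,0}: single k=0 term ⇒ -0.697745;  D = -0.117297-0.687815i
Y_1^{m'}(θ=1.7216,φ=2.2792) and Σ D·Y over m':
  (+0.1173-0.6878i)·(-0.2222-0.2594i)  (-0.1622+0.0000i)·(-0.0734+0.0000i)  (-0.1173-0.6878i)·(+0.2222-0.2594i)
Y_1^0(R⁻¹ n̂) = -0.397056+0.000000i

Re=-0.3971 Im=0.0000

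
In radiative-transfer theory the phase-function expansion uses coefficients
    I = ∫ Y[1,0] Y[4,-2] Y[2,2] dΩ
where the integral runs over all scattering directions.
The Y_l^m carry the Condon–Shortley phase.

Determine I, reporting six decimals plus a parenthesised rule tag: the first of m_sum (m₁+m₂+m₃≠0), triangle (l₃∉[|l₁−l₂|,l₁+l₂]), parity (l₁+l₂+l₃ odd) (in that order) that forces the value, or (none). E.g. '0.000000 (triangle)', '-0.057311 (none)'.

0.000000 (triangle)

l₃=2 ∉ [3,5] — triangle fails ⇒ I = 0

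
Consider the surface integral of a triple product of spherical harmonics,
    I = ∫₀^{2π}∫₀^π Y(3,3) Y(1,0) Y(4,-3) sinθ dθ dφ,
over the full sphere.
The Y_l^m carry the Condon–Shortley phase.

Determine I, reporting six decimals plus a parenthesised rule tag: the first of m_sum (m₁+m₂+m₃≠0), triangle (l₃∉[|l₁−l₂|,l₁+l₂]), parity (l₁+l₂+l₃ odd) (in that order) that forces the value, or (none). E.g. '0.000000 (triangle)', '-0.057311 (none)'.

m-sum 0 ✓  L=8 even ✓  2≤4≤4 ✓
Π(2lᵢ+1) = 7×3×9 = 189
triangle coeff Δ(3,1,4) = 1/252
Σ_t [0,0]: t=0:+1/36 = 1/36
(3j)²=4/63 [(3 1 4; 0 0 0)], sign=+1
Σ_t [0,0]: t=0:+1/720 = 1/720
(3j)²=1/36 [(3 1 4; 3 0 -3)], sign=-1
⇒ 4πI² = 1/3
I = (-1)√(1/3/(4π)) = -0.16286750
No selection rule forces the value: the integral is nonzero (none).

-0.162868 (none)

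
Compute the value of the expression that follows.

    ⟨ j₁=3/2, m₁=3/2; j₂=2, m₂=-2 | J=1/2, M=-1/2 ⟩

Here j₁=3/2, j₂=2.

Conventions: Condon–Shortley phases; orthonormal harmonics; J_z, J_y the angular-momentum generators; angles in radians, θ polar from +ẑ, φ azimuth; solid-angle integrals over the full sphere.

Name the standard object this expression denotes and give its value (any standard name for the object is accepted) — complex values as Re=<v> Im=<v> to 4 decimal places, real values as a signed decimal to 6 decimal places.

This is a Clebsch–Gordan (vector-coupling) coefficient.
j₁+j₂−J=3  J+j₁−j₂=0  J−j₁+j₂=1  j₁+j₂+J+1=5
(j₁±m₁, j₂±m₂, J±M) = (3,0,0,4,0,1)
P² = 72/5
sum k=0..0:
  [0] +1/6 = 1/6
S = 1/6
C² = P²·S² = 2/5 ; C = +0.632456

Clebsch–Gordan coefficient, +√(2/5) ≈ +0.632456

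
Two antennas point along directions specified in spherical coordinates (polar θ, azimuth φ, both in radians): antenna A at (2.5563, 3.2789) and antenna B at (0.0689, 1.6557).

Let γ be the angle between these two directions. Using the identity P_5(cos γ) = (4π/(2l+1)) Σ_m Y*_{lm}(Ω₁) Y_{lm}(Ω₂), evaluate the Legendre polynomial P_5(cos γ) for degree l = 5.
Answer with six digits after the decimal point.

0.335760

Summing Y*_{l m}(θ₁,φ₁)·Y_{l m}(θ₂,φ₂) over m ∈ [−5, 5]; prefactor 4π/(2·5+1) = 1.142397:
  m=-5: Y*=(-0.018472, -0.015138)  Y=(-0.000000, -0.000001)  product (-0.000000, 0.000000)
  m=-4: Y*=(-0.097193, -0.059487)  Y=(0.000031, -0.000011)  product (-0.000004, -0.000001)
  m=-3: Y*=(-0.280776, -0.122676)  Y=(0.000226, 0.000869)  product (0.000043, -0.000272)
  m=-2: Y*=(-0.450018, -0.126785)  Y=(-0.015684, 0.002689)  product (0.007399, 0.000778)
  m=-1: Y*=(-0.247236, -0.034162)  Y=(-0.014712, -0.172859)  product (-0.002268, 0.043240)
  m=+0: Y*=(0.314174, -0.000000)  Y=(0.902580, 0.000000)  product (0.283567, 0.000000)
  m=+1: Y*=(0.247236, -0.034162)  Y=(0.014712, -0.172859)  product (-0.002268, -0.043240)
  m=+2: Y*=(-0.450018, 0.126785)  Y=(-0.015684, -0.002689)  product (0.007399, -0.000778)
  m=+3: Y*=(0.280776, -0.122676)  Y=(-0.000226, 0.000869)  product (0.000043, 0.000272)
  m=+4: Y*=(-0.097193, 0.059487)  Y=(0.000031, 0.000011)  product (-0.000004, 0.000001)
  m=+5: Y*=(0.018472, -0.015138)  Y=(0.000000, -0.000001)  product (-0.000000, -0.000000)
Σ over m = (0.293908, -0.000000); ×(4π/11) → (0.335760, -0.000000). Real part: 0.335760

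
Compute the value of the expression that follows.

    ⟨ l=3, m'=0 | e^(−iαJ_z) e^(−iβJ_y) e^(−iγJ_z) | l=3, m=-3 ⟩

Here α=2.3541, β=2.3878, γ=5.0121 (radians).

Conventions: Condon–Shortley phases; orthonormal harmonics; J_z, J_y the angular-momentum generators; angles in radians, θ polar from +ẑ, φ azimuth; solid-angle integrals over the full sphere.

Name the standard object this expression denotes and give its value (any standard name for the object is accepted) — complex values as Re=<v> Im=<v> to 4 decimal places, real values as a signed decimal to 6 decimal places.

This is a Wigner D-matrix element — the rotation-matrix element ⟨l m'| R(α,β,γ) |l m⟩ in the angular-momentum basis.
D^3_{0,-3}(2.3541,2.3878,5.0121) = e^{-i·0·2.3541}·d^3_{0,-3}(2.3878)·e^{-i·-3·5.0121}. Compute d first:
c=cos(2.387800/2)=0.368036, s=sin(2.387800/2)=0.929811; N=√[6·6·1·720]=160.996894
Admissible k: 0..0 (factorial args all ≥0)
  k=0: (−1)^3·160.9969/(36)·0.3680^3·0.9298^3 = -0.179214
d^3_{0,-3}(2.3878) = -0.179214
Phases: e^{-i·(0)·2.3541}=+1.000000+0.000000i, e^{-i·(-3)·5.0121}=-0.782788+0.622289i ⇒ D=+0.140287-0.111523i

Wigner D-matrix element, Re=0.1403 Im=-0.1115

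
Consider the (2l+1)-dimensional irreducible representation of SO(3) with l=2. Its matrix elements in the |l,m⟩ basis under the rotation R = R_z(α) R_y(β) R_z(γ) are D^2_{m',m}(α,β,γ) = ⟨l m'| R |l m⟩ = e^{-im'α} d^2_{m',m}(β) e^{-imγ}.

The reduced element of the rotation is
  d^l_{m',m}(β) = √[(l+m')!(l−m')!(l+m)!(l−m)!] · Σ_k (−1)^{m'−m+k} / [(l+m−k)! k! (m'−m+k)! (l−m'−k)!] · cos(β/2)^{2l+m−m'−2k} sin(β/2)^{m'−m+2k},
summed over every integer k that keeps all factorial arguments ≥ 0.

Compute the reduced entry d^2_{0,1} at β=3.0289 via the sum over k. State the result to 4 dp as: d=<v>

d=-0.1369

d^2_{0,1}(β=3.0289) via the finite sum:
c=cos(3.028900/2)=0.056317, s=sin(3.028900/2)=0.998413; N=√[2·2·6·1]=4.898979
k∈{1,2} keeps every argument non-negative
  k=1: (−1)^0·4.8990/(2)·0.0563^3·0.9984^1 = +0.000437
  k=2: (−1)^1·4.8990/(2)·0.0563^1·0.9984^3 = -0.137291
d^2_{0,1}(3.0289) = +0.000437 -0.137291 = -0.136854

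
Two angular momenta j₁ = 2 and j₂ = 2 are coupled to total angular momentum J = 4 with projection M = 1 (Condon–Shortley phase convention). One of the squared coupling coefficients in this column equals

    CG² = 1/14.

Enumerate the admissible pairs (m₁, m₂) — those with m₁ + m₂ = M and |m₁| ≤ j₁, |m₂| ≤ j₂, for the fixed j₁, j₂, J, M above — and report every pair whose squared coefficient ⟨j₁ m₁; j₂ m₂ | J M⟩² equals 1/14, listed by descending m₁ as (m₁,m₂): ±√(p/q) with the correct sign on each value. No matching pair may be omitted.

Admissible pairs with m₁+m₂ = M = 1: (-1,2), (0,1), (1,0), (2,-1)
  (m₁,m₂)=(2,-1): CG² = 1/14, CG = +√(1/14)   ← matches the target
  (m₁,m₂)=(1,0): CG² = 3/7, CG = +√(3/7)
  (m₁,m₂)=(0,1): CG² = 3/7, CG = +√(3/7)
  (m₁,m₂)=(-1,2): CG² = 1/14, CG = +√(1/14)   ← matches the target
Pairs with CG² = 1/14: (2,-1): +√(1/14); (-1,2): +√(1/14)

(2,-1): +√(1/14); (-1,2): +√(1/14)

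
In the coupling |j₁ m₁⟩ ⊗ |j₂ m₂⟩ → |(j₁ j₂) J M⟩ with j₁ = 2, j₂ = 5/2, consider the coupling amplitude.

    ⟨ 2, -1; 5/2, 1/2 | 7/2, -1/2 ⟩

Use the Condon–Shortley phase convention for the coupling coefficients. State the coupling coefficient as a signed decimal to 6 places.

−√(14/45) ≈ -0.557773

j₁+j₂−J=1  J+j₁−j₂=3  J−j₁+j₂=4  j₁+j₂+J+1=9
(j₁±m₁, j₂±m₂, J±M) = (1,3,3,2,3,4)
P² = 1152/35
sum k=0..1:
  [0] +1/36 = 1/36
  [1] −1/8 = -1/8
S = -7/72
C² = P²·S² = 14/45 ; C = -0.557773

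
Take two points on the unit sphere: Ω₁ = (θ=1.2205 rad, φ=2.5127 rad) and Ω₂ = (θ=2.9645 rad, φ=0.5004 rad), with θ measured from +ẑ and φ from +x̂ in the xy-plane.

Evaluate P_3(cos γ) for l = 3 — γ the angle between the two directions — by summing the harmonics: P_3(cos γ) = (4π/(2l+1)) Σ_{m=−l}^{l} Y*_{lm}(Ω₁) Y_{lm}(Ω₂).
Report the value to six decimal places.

Addition theorem: P_3(cos γ) = (4π/7) Σ_m Y*_{lm}(Ω₁) Y_{lm}(Ω₂), m = −3…3:
  term(m=-3) = (0.000765, -0.000192)   from Y*(Ω₁)=(0.107404, 0.328628), Y(Ω₂)=(0.000159, -0.002276)
  term(m=-2) = (0.006133, 0.007464)   from Y*(Ω₁)=(0.095277, -0.294382), Y(Ω₂)=(-0.016848, 0.026286)
  term(m=-1) = (0.011674, -0.024701)   from Y*(Ω₁)=(0.100928, -0.073417), Y(Ω₂)=(0.192062, -0.105024)
  term(m=+0) = (0.209256, 0.000000)   from Y*(Ω₁)=(-0.308785, -0.000000), Y(Ω₂)=(-0.677677, 0.000000)
  term(m=+1) = (0.011674, 0.024701)   from Y*(Ω₁)=(-0.100928, -0.073417), Y(Ω₂)=(-0.192062, -0.105024)
  term(m=+2) = (0.006133, -0.007464)   from Y*(Ω₁)=(0.095277, 0.294382), Y(Ω₂)=(-0.016848, -0.026286)
  term(m=+3) = (0.000765, 0.000192)   from Y*(Ω₁)=(-0.107404, 0.328628), Y(Ω₂)=(-0.000159, -0.002276)
Accumulated sum (0.246399, -0.000000); after 4π/(2l+1) scaling, (0.442335, -0.000000) ⇒ P_3 = 0.442335

0.442335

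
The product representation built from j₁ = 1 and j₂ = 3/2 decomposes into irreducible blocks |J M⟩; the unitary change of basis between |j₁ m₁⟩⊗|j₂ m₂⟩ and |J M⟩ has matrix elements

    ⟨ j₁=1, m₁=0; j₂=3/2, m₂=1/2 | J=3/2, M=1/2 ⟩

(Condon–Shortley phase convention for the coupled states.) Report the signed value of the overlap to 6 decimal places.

−√(1/15) ≈ -0.258199

triangle: 1!×1!×2!/5! = 2/120
(j±m)!: 1!×1!×2!×1!×2!×1! = 4
prefactor² = (2J+1)×Δ×N² = 4/15
  k=0: +1/(0!×1!×1!×2!×0!×0!) = 1/2
  k=1: −1/(1!×0!×0!×1!×1!×1!) = -1
Σ = -1/2  ⇒  CG² = 4/15×(-1/2)² = 1/15
CG = −√(1/15) = -0.258199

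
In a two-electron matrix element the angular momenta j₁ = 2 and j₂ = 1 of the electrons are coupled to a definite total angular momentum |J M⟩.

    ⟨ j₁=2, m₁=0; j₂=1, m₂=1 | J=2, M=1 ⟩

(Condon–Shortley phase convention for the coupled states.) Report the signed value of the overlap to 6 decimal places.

j₁+j₂−J=1  J+j₁−j₂=3  J−j₁+j₂=1  j₁+j₂+J+1=6
(j₁±m₁, j₂±m₂, J±M) = (2,2,2,0,3,1)
P² = 2
sum k=1..1:
  [1] −1/2 = -1/2
S = -1/2
C² = P²·S² = 1/2 ; C = -0.707107

−√(1/2) = -0.707107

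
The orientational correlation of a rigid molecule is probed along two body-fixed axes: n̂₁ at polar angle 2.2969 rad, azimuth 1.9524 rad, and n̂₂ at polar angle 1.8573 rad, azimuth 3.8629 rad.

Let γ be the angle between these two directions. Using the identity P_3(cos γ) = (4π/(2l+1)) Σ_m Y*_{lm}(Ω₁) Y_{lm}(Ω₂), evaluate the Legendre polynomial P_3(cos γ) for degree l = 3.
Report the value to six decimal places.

0.076716

Expand P_3 via completeness: Σ_{m} conj(Y_{3,m}) at Ω₁ times Y_{3,m} at Ω₂ —
  m=-3: (0.15886 - 0.07209j) × (0.20584 + 0.30536j) = 0.05471 + 0.03367j  (running Σ = 0.05471 + 0.03367j)
  m=-2: (0.27418 + 0.26227j) × (-0.03397 + 0.26357j) = -0.07844 + 0.06335j  (running Σ = -0.02373 + 0.09703j)
  m=-1: (-0.10838 + 0.27008j) × (0.13984 - 0.12297j) = 0.01806 + 0.05110j  (running Σ = -0.00567 + 0.14812j)
  m=0: (0.19717 + 0.00000j) × (0.27427 + 0.00000j) = 0.05408 + 0.00000j  (running Σ = 0.04841 + 0.14812j)
  m=1: (0.10838 + 0.27008j) × (-0.13984 - 0.12297j) = 0.01806 - 0.05110j  (running Σ = 0.06646 + 0.09703j)
  m=2: (0.27418 - 0.26227j) × (-0.03397 - 0.26357j) = -0.07844 - 0.06335j  (running Σ = -0.01198 + 0.03367j)
  m=3: (-0.15886 - 0.07209j) × (-0.20584 + 0.30536j) = 0.05471 - 0.03367j  (running Σ = 0.04273 + 0.00000j)
Accumulated sum 0.04273 + 0.00000j; after 4π/(2l+1) scaling, 0.07672 + 0.00000j ⇒ P_3 = 0.076716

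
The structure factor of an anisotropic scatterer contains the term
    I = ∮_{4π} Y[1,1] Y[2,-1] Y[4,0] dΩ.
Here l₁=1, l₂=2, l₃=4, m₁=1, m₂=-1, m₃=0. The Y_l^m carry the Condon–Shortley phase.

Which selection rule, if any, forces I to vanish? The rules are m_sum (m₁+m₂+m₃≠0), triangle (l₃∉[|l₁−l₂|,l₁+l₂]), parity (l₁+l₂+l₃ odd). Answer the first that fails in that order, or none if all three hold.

triangle

azimuthal sum: 1 − 1 + 0 = 0  ✓
l₃ must lie in [1,3]; have l₃=4  ✗
L = 1 + 2 + 4 = 7 (odd)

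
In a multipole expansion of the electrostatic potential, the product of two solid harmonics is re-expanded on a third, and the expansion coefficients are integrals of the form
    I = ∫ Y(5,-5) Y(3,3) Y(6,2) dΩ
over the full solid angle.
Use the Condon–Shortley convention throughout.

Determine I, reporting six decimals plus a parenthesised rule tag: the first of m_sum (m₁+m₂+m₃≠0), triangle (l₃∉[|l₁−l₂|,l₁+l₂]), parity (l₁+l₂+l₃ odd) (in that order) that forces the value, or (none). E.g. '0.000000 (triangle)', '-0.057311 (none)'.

-0.036034 (none)

m-sum 0 ✓  L=14 even ✓  2≤6≤8 ✓
Π(2lᵢ+1) = 11×7×13 = 1001
triangle coeff Δ(5,3,6) = 1/675675
Σ_t [0,2]: t=0:+1/8640 t=1:−1/2304 t=2:+1/8640 = -7/34560
(3j)²=7/429 [(5 3 6; 0 0 0)], sign=-1
Σ_t [2,2]: t=2:+1/1935360 = 1/1935360
(3j)²=1/1001 [(5 3 6; -5 3 2)], sign=+1
⇒ 4πI² = 7/429
I = (-1)√(7/429/(4π)) = -0.03603425
No selection rule forces the value: the integral is nonzero (none).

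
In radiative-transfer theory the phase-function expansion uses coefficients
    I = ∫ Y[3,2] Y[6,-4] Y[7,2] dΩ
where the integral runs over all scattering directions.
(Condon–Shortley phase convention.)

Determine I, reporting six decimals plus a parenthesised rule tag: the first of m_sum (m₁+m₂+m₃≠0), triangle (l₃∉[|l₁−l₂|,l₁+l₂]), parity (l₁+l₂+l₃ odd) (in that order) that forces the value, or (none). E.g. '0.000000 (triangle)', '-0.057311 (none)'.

-0.153384 (none)

Checks pass: Σm=0; 16 even; l₃=7∈[3,9].
(2·3+1)(2·6+1)(2·7+1) = 1365
Δ: 2! 4! 10! / 17! → 1/2042040
sum: t=0:+1/207360 t=1:−1/57600 t=2:+1/207360 = -1/129600
3j²(3 6 7; 0 0 0) = Δ·Π!·Σ² = 168/12155  (sign +1)
sum: t=0:+1/967680 t=1:−1/8709120 = 1/1088640
3j²(3 6 7; 2 -4 2) = Δ·Π!·Σ² = 800/51051  (sign -1)
combine: 4πI² = 1365·168/12155·800/51051 = 134400/454597
take √, sign -1: I = -0.15338448
No selection rule forces the value: the integral is nonzero (none).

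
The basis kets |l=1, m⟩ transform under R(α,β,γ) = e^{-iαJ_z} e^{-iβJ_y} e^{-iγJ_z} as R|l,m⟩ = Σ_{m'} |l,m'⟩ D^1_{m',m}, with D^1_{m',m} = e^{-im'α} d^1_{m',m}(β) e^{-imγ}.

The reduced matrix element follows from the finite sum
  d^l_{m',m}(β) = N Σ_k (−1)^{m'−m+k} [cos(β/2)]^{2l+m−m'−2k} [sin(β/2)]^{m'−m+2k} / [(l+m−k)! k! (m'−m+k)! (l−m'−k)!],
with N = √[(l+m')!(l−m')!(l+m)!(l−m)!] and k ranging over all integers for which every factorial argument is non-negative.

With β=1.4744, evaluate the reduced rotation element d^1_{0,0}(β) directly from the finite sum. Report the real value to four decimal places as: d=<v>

d=0.0962

d^1_{0,0}(β=1.4744) via the finite sum:
Half-angle: c=0.740354, s=0.672218. N=√(1·1·1·1)=1.000000
k∈{0,1} keeps every argument non-negative
  k=0: (−1)^0·1.0000/(1)·0.7404^2·0.6722^0 = +0.548124
  k=1: (−1)^1·1.0000/(1)·0.7404^0·0.6722^2 = -0.451876
d^1_{0,0}(1.4744) = +0.548124 -0.451876 = +0.096247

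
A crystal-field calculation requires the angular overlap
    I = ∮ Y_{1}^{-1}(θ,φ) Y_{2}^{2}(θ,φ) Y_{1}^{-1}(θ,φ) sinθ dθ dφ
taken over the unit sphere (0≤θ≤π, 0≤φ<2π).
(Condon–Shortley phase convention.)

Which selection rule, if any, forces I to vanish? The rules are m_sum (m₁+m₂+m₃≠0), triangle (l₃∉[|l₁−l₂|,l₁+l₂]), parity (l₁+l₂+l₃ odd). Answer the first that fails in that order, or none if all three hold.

Σmᵢ = 0  ✓
l₃∈[|l₁−l₂|,l₁+l₂]=[1,3], have l₃=1  ✓
Σlᵢ = 4 ⇒ even  ✓

none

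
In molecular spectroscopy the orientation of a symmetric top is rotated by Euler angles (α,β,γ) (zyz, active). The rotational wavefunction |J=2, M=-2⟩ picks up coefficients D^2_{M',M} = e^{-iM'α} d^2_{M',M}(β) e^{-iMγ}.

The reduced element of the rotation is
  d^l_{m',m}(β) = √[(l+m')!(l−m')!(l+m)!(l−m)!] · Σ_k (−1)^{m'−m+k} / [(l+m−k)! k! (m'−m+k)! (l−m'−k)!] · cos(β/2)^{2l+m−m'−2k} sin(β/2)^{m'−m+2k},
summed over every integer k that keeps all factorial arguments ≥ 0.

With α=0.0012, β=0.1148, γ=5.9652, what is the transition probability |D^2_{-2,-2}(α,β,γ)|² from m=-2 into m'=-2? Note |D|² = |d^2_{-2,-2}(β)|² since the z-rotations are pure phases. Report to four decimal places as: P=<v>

Split into d^2_{-2,-2}(β=0.1148) × two z-phases.
With c≡cos(β/2)=0.998353 and s≡sin(β/2)=0.057368, N=[1·24·1·24]^{1/2}=24.000000
k∈{0} keeps every argument non-negative
  k=0: (−1)^0·24.0000/(24)·0.9984^4·0.0574^0 = +0.993429
d^2_{-2,-2}(0.1148) = +0.993429
|D^2_{-2,-2}|² = |d^2_{-2,-2}(β)|² = (+0.993429)² = 0.986900 (the z-rotation phases have unit modulus)

P=0.9869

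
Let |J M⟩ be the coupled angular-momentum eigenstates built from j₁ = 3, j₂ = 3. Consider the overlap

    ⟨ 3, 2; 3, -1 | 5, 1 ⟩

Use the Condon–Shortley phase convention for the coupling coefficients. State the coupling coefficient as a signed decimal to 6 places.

triangle: 1!*5!*5!/12! = 14400/479001600
(j±m)!: 5!*1!*2!*4!*6!*4! = 99532800
prefactor² = (2J+1)*Δ*N² = 230400/7
  k=0: +1/(0!*1!*1!*2!*4!*3!) = 1/288
  k=1: −1/(1!*0!*0!*1!*5!*4!) = -1/2880
Σ = 1/320  ⇒  CG² = 230400/7*(1/320)² = 9/28
CG = +√(9/28) = +0.566947

+√(9/28) = +0.566947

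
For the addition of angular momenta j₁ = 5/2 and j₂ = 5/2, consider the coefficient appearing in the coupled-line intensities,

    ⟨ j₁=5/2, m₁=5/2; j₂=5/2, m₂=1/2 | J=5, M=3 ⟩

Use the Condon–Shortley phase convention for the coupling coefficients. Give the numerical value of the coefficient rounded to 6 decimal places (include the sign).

triangle: 0!*5!*5!/11! = 14400/39916800
(j±m)!: 5!*0!*3!*2!*8!*2! = 116121600
prefactor² = (2J+1)*Δ*N² = 460800
  k=0: +1/(0!*0!*0!*3!*5!*2!) = 1/1440
Σ = 1/1440  ⇒  CG² = 460800*(1/1440)² = 2/9
CG = +√(2/9) = +0.471405

+√(2/9) ≈ +0.471405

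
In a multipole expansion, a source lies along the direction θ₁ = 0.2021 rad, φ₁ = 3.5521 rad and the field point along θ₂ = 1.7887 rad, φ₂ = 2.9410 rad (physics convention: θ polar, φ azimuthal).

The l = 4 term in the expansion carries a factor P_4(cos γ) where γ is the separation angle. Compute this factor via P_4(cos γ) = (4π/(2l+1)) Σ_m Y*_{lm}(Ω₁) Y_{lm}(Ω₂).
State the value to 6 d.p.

Addition theorem: P_4(cos γ) = (4π/9) Σ_m Y*_{lm}(Ω₁) Y_{lm}(Ω₂), m = −4…4:
  [-4]  conj(Y_{4,-4})(Ω₁) = -0.00005 + 0.00072j ; Y_{4,-4}(Ω₂) = 0.27949 + 0.28914j ; Δ = -0.00022 + 0.00019j
  [-3]  conj(Y_{4,-3})(Ω₁) = -0.00330 - 0.00935j ; Y_{4,-3}(Ω₂) = 0.20760 + 0.14257j ; Δ = 0.00065 - 0.00241j
  [-2]  conj(Y_{4,-2})(Ω₁) = 0.05252 + 0.05640j ; Y_{4,-2}(Ω₂) = -0.19753 - 0.08379j ; Δ = -0.00565 - 0.01554j
  [-1]  conj(Y_{4,-1})(Ω₁) = -0.31714 - 0.13803j ; Y_{4,-1}(Ω₂) = -0.26155 - 0.05318j ; Δ = 0.07561 + 0.05297j
  [+0]  conj(Y_{4,0})(Ω₁) = 0.68181 + 0.00000j ; Y_{4,0}(Ω₂) = 0.17713 + 0.00000j ; Δ = 0.12077 + 0.00000j
  [+1]  conj(Y_{4,1})(Ω₁) = 0.31714 - 0.13803j ; Y_{4,1}(Ω₂) = 0.26155 - 0.05318j ; Δ = 0.07561 - 0.05297j
  [+2]  conj(Y_{4,2})(Ω₁) = 0.05252 - 0.05640j ; Y_{4,2}(Ω₂) = -0.19753 + 0.08379j ; Δ = -0.00565 + 0.01554j
  [+3]  conj(Y_{4,3})(Ω₁) = 0.00330 - 0.00935j ; Y_{4,3}(Ω₂) = -0.20760 + 0.14257j ; Δ = 0.00065 + 0.00241j
  [+4]  conj(Y_{4,4})(Ω₁) = -0.00005 - 0.00072j ; Y_{4,4}(Ω₂) = 0.27949 - 0.28914j ; Δ = -0.00022 - 0.00019j
Total Σ_m = 0.26154 - 0.00000j. Multiply by 1.396263: 0.36517 - 0.00000j. P_4(cos γ) = 0.365172

0.365172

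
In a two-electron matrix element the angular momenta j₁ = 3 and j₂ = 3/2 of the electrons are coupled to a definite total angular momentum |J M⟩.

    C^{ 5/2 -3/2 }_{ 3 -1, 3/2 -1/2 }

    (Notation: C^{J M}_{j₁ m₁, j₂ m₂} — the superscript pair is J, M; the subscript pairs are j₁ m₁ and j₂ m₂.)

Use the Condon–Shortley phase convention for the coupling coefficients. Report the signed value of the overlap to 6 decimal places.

triangle: 2!*4!*1!/8! = 48/40320
(j±m)!: 2!*4!*1!*2!*1!*4! = 2304
prefactor² = (2J+1)*Δ*N² = 576/35
  k=0: +1/(0!*2!*4!*1!*0!*0!) = 1/48
  k=1: −1/(1!*1!*3!*0!*1!*1!) = -1/6
Σ = -7/48  ⇒  CG² = 576/35*(-7/48)² = 7/20
CG = −√(7/20) = -0.591608

−√(7/20) ≈ -0.591608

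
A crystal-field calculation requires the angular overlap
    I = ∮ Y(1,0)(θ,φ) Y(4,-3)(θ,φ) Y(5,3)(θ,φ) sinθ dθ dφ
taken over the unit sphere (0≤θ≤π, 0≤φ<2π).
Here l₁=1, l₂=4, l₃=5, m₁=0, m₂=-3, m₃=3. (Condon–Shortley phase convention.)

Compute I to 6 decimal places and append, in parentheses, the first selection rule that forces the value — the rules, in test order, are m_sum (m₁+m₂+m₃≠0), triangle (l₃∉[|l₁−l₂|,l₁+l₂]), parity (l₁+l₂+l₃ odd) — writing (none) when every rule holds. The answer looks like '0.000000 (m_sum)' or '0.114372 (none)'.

m-sum 0 ✓  L=10 even ✓  3≤5≤5 ✓
Π(2lᵢ+1) = 3×9×11 = 297
triangle coeff Δ(1,4,5) = 1/495
Σ_t [0,0]: t=0:+1/576 = 1/576
(3j)²=5/99 [(1 4 5; 0 0 0)], sign=-1
Σ_t [0,0]: t=0:+1/5040 = 1/5040
(3j)²=16/495 [(1 4 5; 0 -3 3)], sign=+1
⇒ 4πI² = 16/33
I = (-1)√(16/33/(4π)) = -0.19642560
No selection rule forces the value: the integral is nonzero (none).

-0.196426 (none)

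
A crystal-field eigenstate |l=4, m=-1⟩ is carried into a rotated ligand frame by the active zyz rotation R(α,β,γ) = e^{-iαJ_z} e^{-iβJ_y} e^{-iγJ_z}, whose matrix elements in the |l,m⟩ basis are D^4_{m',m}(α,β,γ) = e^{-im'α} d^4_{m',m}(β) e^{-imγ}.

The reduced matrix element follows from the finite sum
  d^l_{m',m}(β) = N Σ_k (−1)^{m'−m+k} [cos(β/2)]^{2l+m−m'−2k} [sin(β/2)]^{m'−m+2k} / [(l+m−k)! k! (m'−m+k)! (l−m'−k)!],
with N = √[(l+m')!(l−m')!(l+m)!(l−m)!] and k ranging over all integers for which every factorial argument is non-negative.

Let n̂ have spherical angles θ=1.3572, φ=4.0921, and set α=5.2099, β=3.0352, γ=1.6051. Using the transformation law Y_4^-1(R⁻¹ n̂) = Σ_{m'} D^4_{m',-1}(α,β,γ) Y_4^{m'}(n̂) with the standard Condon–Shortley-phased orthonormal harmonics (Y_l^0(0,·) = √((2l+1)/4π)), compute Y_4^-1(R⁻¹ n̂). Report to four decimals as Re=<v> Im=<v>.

Re=-0.1896 Im=-0.1050

Need the full column D^4_{m',-1} for m'=−4..4 at α=5.2099, β=3.0352, γ=1.6051.
cos(β/2)=0.053171, sin(β/2)=0.998585
d^4_{-4,-1}: single k=3 term ⇒ +0.000003;  D = -0.000003-0.000001i
d^4_{-3,-1}: k∈[2..3] ⇒ +0.000000 -0.000105 = -0.000105;  D = +0.000005+0.000105i
d^4_{-2,-1}: k∈[1..3] ⇒ +0.000000 -0.000009 +0.002111 = +0.002102;  D = +0.001801-0.001083i
d^4_{-1,-1}: k∈[0..3] ⇒ +0.000000 -0.000000 +0.000238 -0.028033 = -0.027795;  D = -0.023956-0.014095i
d^4_{0,-1}: k∈[0..3] ⇒ -0.000000 +0.000011 -0.004005 +0.235444 = +0.231451;  D = -0.007938+0.231314i
d^4_{1,-1}: k∈[0..3] ⇒ +0.000000 -0.000238 +0.042049 -0.988739 = -0.946928;  D = +0.847145-0.423106i
d^4_{2,-1}: k∈[0..2] ⇒ -0.000006 +0.003166 -0.223362 = -0.220202;  D = +0.180478+0.126160i
d^4_{3,-1}: k∈[0..1] ⇒ +0.000105 -0.022250 = -0.022145;  D = -0.002488+0.022005i
d^4_{4,-1}: single k=0 term ⇒ -0.001117;  D = -0.001035+0.000419i
Y_4^{m'}(θ=1.3572,φ=4.0921) and Σ D·Y over m':
  (-0.0000-0.0000i)·(-0.3188+0.2476i)  (+0.0000+0.0001i)·(+0.2373+0.0708i)  (+0.0018-0.0011i)·(+0.0710+0.2072i)  (-0.0240-0.0141i)·(+0.1530-0.2142i)  (-0.0079+0.2313i)·(+0.1822+0.0000i)  (+0.8471-0.4231i)·(-0.1530-0.2142i)  (+0.1805+0.1262i)·(+0.0710-0.2072i)  (-0.0025+0.0220i)·(-0.2373+0.0708i)  (-0.0010+0.0004i)·(-0.3188-0.2476i)
Y_4^-1(R⁻¹ n̂) = -0.189575-0.104952i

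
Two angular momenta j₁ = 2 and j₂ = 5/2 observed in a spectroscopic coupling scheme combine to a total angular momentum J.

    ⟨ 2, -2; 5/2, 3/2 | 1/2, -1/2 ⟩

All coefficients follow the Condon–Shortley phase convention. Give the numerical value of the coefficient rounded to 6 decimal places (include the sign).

√[2·4!0!1!/6! · 0!4!4!1!0!1!] = √(192/5)
  +(−1)^4/∏(4,0,0,0,0,1)! = 1/24  (running 1/24)
⟨..|..⟩ = √(192/5)·(1/24) = +0.258199

+0.258199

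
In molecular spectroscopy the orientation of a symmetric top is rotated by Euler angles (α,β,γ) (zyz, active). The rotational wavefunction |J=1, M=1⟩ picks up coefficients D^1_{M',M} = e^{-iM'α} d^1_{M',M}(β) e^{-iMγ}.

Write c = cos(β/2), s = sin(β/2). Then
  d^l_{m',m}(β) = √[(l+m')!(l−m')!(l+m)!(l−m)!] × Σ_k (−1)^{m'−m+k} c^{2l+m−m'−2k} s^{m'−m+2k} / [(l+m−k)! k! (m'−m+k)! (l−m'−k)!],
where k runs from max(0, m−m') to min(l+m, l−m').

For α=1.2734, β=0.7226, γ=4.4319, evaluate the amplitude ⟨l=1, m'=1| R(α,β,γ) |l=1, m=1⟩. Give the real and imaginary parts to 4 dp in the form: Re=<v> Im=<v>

Re=0.7330 Im=0.4780

First d^1_{1,1}(β=0.7226), then the phase factors e^{-i(1)α} and e^{-i(1)γ}:
With c≡cos(β/2)=0.935438 and s≡sin(β/2)=0.353491, N=[2·1·2·1]^{1/2}=2.000000
Admissible k: 0..0 (factorial args all ≥0)
  k=0: (−1)^0·2.0000/(2)·0.9354^2·0.3535^0 = +0.875044
d^1_{1,1}(0.7226) = +0.875044
Attach z-rotation phases: D = e^{-i(1)(1.2734)}·(+0.875044)·e^{-i(1)(4.4319)} = +0.732954+0.477996i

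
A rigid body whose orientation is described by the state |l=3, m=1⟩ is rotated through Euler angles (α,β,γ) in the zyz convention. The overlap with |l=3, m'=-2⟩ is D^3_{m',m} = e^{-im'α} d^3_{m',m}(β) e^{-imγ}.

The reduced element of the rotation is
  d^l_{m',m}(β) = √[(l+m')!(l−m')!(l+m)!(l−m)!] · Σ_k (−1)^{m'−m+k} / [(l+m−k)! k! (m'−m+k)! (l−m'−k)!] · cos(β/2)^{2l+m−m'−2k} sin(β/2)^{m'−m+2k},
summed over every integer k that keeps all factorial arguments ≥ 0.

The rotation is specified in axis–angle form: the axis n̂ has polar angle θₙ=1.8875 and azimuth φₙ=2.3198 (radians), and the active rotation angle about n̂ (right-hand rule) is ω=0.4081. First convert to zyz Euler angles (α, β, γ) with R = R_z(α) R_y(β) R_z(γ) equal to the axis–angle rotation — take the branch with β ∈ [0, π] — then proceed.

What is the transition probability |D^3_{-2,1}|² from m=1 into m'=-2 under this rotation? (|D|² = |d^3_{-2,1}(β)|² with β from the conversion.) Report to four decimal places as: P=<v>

P=0.0018

Axis–angle → zyz. n̂ = (sinθₙcosφₙ, sinθₙsinφₙ, cosθₙ) = (-0.647046, +0.695945, -0.311436), ω = 0.4081.
R = I cosω + sinω [n̂]ₓ + (1−cosω) n̂n̂ᵀ gives
  R = [+0.952259, +0.086617, +0.292746; -0.160579, +0.957652, +0.238991; -0.259648, -0.274590, +0.925842]
β = atan2(√(R₁₃²+R₂₃²), R₃₃) = 0.387539; α = atan2(R₂₃, R₁₃) mod 2π = 0.684647; γ = atan2(R₃₂, −R₃₁) mod 2π = 5.469825
Split into d^3_{-2,1}(β=0.3875) × two z-phases.
c=cos(0.387539/2)=0.981285, s=sin(0.387539/2)=0.192559; N=√[1·120·24·2]=75.894664
k: max(0,(1)−(-2))=3 … min(3+(1),3−(-2))=4
  k=3: (−1)^0·75.8947/(12)·0.9813^3·0.1926^3 = +0.042669
  k=4: (−1)^1·75.8947/(24)·0.9813^1·0.1926^5 = -0.000822
d^3_{-2,1}(0.3875) = +0.042669 -0.000822 = +0.041847
|D^3_{-2,1}|² = |d^3_{-2,1}(β)|² = (+0.041847)² = 0.001751 (the z-rotation phases have unit modulus)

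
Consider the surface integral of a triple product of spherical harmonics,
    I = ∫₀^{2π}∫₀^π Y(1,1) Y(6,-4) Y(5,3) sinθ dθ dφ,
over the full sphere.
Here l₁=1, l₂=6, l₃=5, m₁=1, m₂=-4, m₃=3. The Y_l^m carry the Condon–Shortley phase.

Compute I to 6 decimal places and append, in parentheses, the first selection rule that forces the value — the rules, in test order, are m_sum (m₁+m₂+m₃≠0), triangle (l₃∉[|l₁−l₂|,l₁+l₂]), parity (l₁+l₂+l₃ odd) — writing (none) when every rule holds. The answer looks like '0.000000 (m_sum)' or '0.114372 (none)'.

0.274090 (none)

m-sum 0 ✓  L=12 even ✓  5≤5≤7 ✓
Π(2lᵢ+1) = 3×13×11 = 429
triangle coeff Δ(1,6,5) = 1/858
Σ_t [1,1]: t=1:−1/14400 = -1/14400
(3j)²=6/143 [(1 6 5; 0 0 0)], sign=+1
Σ_t [0,0]: t=0:+1/161280 = 1/161280
(3j)²=15/286 [(1 6 5; 1 -4 3)], sign=+1
⇒ 4πI² = 135/143
I = (+1)√(135/143/(4π)) = 0.27409047
No selection rule forces the value: the integral is nonzero (none).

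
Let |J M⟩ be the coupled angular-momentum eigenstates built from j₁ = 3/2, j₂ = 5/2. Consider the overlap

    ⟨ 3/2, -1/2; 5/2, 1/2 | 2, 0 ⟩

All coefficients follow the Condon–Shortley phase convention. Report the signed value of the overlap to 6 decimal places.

j₁+j₂−J=2  J+j₁−j₂=1  J−j₁+j₂=3  j₁+j₂+J+1=7
(j₁±m₁, j₂±m₂, J±M) = (1,2,3,2,2,2)
P² = 8/7
sum k=1..2:
  [1] −1/2 = -1/2
  [2] +1/4 = 1/4
S = -1/4
C² = P²·S² = 1/14 ; C = -0.267261

-0.267261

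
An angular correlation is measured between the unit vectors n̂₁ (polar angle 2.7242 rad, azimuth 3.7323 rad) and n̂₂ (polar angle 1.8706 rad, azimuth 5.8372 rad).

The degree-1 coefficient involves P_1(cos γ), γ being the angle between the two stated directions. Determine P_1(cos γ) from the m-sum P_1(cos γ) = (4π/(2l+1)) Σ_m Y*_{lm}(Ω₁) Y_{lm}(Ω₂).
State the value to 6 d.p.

0.072817

Addition theorem: P_1(cos γ) = (4π/3) Σ_m Y*_{lm}(Ω₁) Y_{lm}(Ω₂), m = −1…1:
  [-1]  conj(Y_{1,-1})(Ω₁) = -0.116323-0.078004i ; Y_{1,-1}(Ω₂) = +0.297796+0.142380i ; Δ = -0.023534-0.039791i
  [+0]  conj(Y_{1,0})(Ω₁) = -0.446656-0.000000i ; Y_{1,0}(Ω₂) = -0.144300+0.000000i ; Δ = +0.064453+0.000000i
  [+1]  conj(Y_{1,1})(Ω₁) = +0.116323-0.078004i ; Y_{1,1}(Ω₂) = -0.297796+0.142380i ; Δ = -0.023534+0.039791i
Total Σ_m = +0.017384+0.000000i. Multiply by 4.188790: +0.072817+0.000000i. P_1(cos γ) = 0.072817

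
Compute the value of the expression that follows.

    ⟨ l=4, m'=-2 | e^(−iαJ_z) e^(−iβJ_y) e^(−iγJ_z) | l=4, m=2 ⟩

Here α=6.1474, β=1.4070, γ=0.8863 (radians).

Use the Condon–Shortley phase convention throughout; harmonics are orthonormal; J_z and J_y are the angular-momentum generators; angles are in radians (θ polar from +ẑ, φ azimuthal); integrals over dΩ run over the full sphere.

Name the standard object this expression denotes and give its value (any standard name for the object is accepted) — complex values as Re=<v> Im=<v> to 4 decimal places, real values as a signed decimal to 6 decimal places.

This is a Wigner D-matrix element — the rotation-matrix element ⟨l m'| R(α,β,γ) |l m⟩ in the angular-momentum basis.
D^4_{-2,2}(6.1474,1.4070,0.8863) = e^{-i·-2·6.1474}·d^4_{-2,2}(1.4070)·e^{-i·2·0.8863}. Compute d first:
With c≡cos(β/2)=0.762583 and s≡sin(β/2)=0.646891, N=[2·720·720·2]^{1/2}=1440.000000
k: max(0,(2)−(-2))=4 … min(4+(2),4−(-2))=6
  k=4: (−1)^0·1440.0000/(96)·0.7626^4·0.6469^4 = +0.888306
  k=5: (−1)^1·1440.0000/(120)·0.7626^2·0.6469^6 = -0.511376
  k=6: (−1)^2·1440.0000/(1440)·0.7626^0·0.6469^8 = +0.030665
d^4_{-2,2}(1.4070) = +0.888306 -0.511376 +0.030665 = +0.407595
Attach z-rotation phases: D = e^{-i(-2)(6.1474)}·(+0.407595)·e^{-i(2)(0.8863)} = -0.185819-0.362774i

Wigner D-matrix element, Re=-0.1858 Im=-0.3628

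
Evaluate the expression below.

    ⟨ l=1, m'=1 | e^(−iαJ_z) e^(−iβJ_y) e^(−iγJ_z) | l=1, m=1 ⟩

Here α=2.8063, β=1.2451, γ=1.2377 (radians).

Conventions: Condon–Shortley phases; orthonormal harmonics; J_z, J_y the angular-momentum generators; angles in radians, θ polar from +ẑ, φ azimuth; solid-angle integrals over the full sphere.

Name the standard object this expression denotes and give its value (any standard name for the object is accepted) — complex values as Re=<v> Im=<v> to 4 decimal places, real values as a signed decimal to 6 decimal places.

Wigner D-matrix element, Re=-0.4090 Im=0.5180

This is a Wigner D-matrix element — the rotation-matrix element ⟨l m'| R(α,β,γ) |l m⟩ in the angular-momentum basis.
Split into d^1_{1,1}(β=1.2451) × two z-phases.
c=cos(1.245100/2)=0.812394, s=sin(1.245100/2)=0.583109; N=√[2·1·2·1]=2.000000
k: max(0,(1)−(1))=0 … min(1+(1),1−(1))=0
  k=0: (−1)^0·2.0000/(2)·0.8124^2·0.5831^0 = +0.659984
d^1_{1,1}(1.2451) = +0.659984
D = (-0.944314-0.329046i)·(+0.659984)·(+0.326971-0.945034i) = -0.409007+0.517970i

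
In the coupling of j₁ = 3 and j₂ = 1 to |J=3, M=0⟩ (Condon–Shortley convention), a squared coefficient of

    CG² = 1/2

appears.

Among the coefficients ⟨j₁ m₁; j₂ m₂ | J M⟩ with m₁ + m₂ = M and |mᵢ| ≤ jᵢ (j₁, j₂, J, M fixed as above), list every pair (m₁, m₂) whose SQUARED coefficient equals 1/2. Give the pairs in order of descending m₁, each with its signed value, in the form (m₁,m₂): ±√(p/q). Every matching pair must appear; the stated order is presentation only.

Admissible pairs with m₁+m₂ = M = 0: (-1,1), (0,0), (1,-1)
  (m₁,m₂)=(1,-1): CG² = 1/2, CG = +√(1/2)   ← matches the target
  (m₁,m₂)=(0,0): CG² = 0/1, CG = 0
  (m₁,m₂)=(-1,1): CG² = 1/2, CG = −√(1/2)   ← matches the target
Pairs with CG² = 1/2: (1,-1): +√(1/2); (-1,1): −√(1/2)

(1,-1): +√(1/2); (-1,1): −√(1/2)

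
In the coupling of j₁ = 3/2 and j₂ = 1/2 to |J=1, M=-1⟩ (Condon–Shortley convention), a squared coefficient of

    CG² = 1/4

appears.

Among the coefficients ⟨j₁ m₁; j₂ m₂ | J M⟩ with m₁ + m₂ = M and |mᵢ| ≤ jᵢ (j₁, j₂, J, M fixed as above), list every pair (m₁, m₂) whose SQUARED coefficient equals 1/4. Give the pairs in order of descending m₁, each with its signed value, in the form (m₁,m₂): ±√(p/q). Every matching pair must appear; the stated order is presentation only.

Admissible pairs with m₁+m₂ = M = -1: (-3/2,1/2), (-1/2,-1/2)
  (m₁,m₂)=(-1/2,-1/2): CG² = 1/4, CG = +√(1/4)   ← matches the target
  (m₁,m₂)=(-3/2,1/2): CG² = 3/4, CG = −√(3/4)
Pairs with CG² = 1/4: (-1/2,-1/2): +√(1/4)

(-1/2,-1/2): +√(1/4)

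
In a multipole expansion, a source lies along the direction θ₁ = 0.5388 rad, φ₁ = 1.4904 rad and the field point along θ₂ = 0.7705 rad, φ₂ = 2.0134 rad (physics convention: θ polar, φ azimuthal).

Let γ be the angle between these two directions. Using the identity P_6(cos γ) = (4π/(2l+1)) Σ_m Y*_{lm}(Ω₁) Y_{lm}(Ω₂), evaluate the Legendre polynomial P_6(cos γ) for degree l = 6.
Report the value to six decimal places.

-0.062645

Expand P_6 via completeness: Σ_{m} conj(Y_{6,m}) at Ω₁ times Y_{6,m} at Ω₂ —
  [-6]  conj(Y_{6,-6})(Ω₁) = -0.007810+0.004090i ; Y_{6,-6}(Ω₂) = +0.048763+0.025758i ; Δ = -0.000486-0.000002i
  [-5]  conj(Y_{6,-5})(Ω₁) = +0.019987+0.047014i ; Y_{6,-5}(Ω₂) = -0.157604+0.117888i ; Δ = -0.008692-0.005053i
  [-4]  conj(Y_{6,-4})(Ω₁) = +0.166677-0.055528i ; Y_{6,-4}(Ω₂) = -0.077648-0.383801i ; Δ = -0.034254-0.059659i
  [-3]  conj(Y_{6,-3})(Ω₁) = -0.092079-0.374339i ; Y_{6,-3}(Ω₂) = +0.408334+0.101219i ; Δ = +0.000291-0.162175i
  [-2]  conj(Y_{6,-2})(Ω₁) = -0.478234+0.077566i ; Y_{6,-2}(Ω₂) = -0.048092+0.058795i ; Δ = +0.018438-0.031848i
  [-1]  conj(Y_{6,-1})(Ω₁) = +0.011794+0.146381i ; Y_{6,-1}(Ω₂) = +0.149736+0.315921i ; Δ = -0.044479+0.025644i
  [+0]  conj(Y_{6,0})(Ω₁) = -0.396995-0.000000i ; Y_{6,0}(Ω₂) = -0.185283+0.000000i ; Δ = +0.073557+0.000000i
  [+1]  conj(Y_{6,1})(Ω₁) = -0.011794+0.146381i ; Y_{6,1}(Ω₂) = -0.149736+0.315921i ; Δ = -0.044479-0.025644i
  [+2]  conj(Y_{6,2})(Ω₁) = -0.478234-0.077566i ; Y_{6,2}(Ω₂) = -0.048092-0.058795i ; Δ = +0.018438+0.031848i
  [+3]  conj(Y_{6,3})(Ω₁) = +0.092079-0.374339i ; Y_{6,3}(Ω₂) = -0.408334+0.101219i ; Δ = +0.000291+0.162175i
  [+4]  conj(Y_{6,4})(Ω₁) = +0.166677+0.055528i ; Y_{6,4}(Ω₂) = -0.077648+0.383801i ; Δ = -0.034254+0.059659i
  [+5]  conj(Y_{6,5})(Ω₁) = -0.019987+0.047014i ; Y_{6,5}(Ω₂) = +0.157604+0.117888i ; Δ = -0.008692+0.005053i
  [+6]  conj(Y_{6,6})(Ω₁) = -0.007810-0.004090i ; Y_{6,6}(Ω₂) = +0.048763-0.025758i ; Δ = -0.000486+0.000002i
Accumulated sum -0.064807+0.000000i; after 4π/(2l+1) scaling, -0.062645+0.000000i ⇒ P_6 = -0.062645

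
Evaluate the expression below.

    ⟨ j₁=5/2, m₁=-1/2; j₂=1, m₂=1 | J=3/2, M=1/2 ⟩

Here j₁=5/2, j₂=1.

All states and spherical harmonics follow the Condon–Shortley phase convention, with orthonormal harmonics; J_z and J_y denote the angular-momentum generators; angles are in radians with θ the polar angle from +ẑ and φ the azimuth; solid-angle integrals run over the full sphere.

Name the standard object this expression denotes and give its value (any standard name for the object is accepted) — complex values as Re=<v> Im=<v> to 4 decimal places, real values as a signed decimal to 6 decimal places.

Clebsch–Gordan coefficient, +√(1/5) ≈ +0.447214

This is a Clebsch–Gordan (vector-coupling) coefficient.
j₁+j₂−J=2  J+j₁−j₂=3  J−j₁+j₂=0  j₁+j₂+J+1=6
(j₁±m₁, j₂±m₂, J±M) = (2,3,2,0,2,1)
P² = 16/5
sum k=2..2:
  [2] +1/4 = 1/4
S = 1/4
C² = P²·S² = 1/5 ; C = +0.447214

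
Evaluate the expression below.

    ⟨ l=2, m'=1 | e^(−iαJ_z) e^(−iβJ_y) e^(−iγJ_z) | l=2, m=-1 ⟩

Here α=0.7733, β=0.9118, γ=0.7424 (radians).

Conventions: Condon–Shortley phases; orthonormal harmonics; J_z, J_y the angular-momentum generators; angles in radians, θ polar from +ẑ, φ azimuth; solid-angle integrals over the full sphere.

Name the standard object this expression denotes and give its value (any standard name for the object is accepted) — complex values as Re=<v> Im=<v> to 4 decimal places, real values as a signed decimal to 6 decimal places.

This is a Wigner D-matrix element — the rotation-matrix element ⟨l m'| R(α,β,γ) |l m⟩ in the angular-momentum basis.
Split into d^2_{1,-1}(β=0.9118) × two z-phases.
With c≡cos(β/2)=0.897865 and s≡sin(β/2)=0.440271, N=[6·1·1·6]^{1/2}=6.000000
k∈{0,1} keeps every argument non-negative
  k=0: (−1)^2·6.0000/(2)·0.8979^2·0.4403^2 = +0.468795
  k=1: (−1)^3·6.0000/(6)·0.8979^0·0.4403^4 = -0.037573
d^2_{1,-1}(0.9118) = +0.468795 -0.037573 = +0.431222
Attach z-rotation phases: D = e^{-i(1)(0.7733)}·(+0.431222)·e^{-i(-1)(0.7424)} = +0.431016-0.013323i

Wigner D-matrix element, Re=0.4310 Im=-0.0133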